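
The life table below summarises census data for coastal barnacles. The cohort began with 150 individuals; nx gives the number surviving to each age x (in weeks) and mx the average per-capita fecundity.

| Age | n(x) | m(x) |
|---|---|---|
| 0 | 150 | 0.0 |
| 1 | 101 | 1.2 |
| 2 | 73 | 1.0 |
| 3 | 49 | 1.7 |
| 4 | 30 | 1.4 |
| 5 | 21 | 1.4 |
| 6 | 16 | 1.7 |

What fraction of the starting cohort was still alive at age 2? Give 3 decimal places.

0.487

l_2 = n_2/n_0 = 73/150 = 0.486667… → 0.487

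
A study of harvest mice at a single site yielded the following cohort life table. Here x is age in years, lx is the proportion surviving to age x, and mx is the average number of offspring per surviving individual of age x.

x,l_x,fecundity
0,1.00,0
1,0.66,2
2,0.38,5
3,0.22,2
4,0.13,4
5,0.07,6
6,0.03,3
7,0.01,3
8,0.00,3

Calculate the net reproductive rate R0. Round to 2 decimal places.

lx·mx by age: 0, 1.32, 1.9, 0.44, 0.52, 0.42, 0.09, 0.03, 0
R0 = Σ lx·mx = 4.72 → 4.72

4.72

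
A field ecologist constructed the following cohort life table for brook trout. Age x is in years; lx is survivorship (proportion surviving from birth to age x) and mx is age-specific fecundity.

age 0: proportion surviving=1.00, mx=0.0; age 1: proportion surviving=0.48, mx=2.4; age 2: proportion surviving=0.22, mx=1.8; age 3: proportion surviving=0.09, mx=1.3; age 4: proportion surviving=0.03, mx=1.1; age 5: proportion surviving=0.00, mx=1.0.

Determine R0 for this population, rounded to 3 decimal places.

lx·mx by age: 0, 1.152, 0.396, 0.117, 0.033, 0
R0 = Σ lx·mx = 1.698 → 1.698

1.698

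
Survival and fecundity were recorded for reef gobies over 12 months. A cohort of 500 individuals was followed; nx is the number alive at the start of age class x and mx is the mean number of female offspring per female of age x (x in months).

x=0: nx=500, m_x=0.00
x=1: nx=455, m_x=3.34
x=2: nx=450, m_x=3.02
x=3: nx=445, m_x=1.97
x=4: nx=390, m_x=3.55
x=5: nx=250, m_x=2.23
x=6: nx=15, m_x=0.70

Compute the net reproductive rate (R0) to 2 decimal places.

11.42

lx = nx/n0 = nx/500: 1, 0.91, 0.9, 0.89, 0.78, 0.5, 0.03
lx·mx by age: 0, 3.0394, 2.718, 1.7533, 2.769, 1.115, 0.021
R0 = Σ lx·mx = 11.4157 → 11.42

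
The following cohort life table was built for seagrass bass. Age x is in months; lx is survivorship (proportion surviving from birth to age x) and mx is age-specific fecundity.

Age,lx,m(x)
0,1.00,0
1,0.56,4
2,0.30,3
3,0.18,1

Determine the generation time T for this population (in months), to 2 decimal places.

lx·mx: 0, 2.24, 0.9, 0.18 → R0 = 3.32
x·lx·mx: 0, 2.24, 1.8, 0.54 → Σ = 4.58
T = 4.58 / 3.32 = 1.379518… → 1.38

1.38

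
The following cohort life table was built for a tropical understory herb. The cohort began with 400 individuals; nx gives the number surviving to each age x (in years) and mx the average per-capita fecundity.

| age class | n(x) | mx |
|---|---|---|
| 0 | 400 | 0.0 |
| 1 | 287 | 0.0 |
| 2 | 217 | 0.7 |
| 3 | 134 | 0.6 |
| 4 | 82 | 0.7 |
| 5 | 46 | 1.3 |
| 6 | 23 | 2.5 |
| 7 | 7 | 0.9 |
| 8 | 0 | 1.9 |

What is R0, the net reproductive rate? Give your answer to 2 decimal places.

lx = nx/n0 = nx/400: 1, 0.7175, 0.5425, 0.335, 0.205, 0.115, 0.0575, 0.0175, 0
lx·mx by age: 0, 0, 0.37975, 0.201, 0.1435, 0.1495, 0.14375, 0.01575, 0
R0 = Σ lx·mx = 1.03325 → 1.03

1.03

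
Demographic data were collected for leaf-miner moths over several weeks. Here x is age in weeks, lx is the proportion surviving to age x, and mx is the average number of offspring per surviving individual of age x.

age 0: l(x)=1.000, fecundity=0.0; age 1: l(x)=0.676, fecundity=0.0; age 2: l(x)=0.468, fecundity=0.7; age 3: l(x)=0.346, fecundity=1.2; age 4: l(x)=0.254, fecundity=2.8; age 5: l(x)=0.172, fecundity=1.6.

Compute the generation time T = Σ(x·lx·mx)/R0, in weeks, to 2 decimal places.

lx·mx: 0, 0, 0.3276, 0.4152, 0.7112, 0.2752 → R0 = 1.7292
x·lx·mx: 0, 0, 0.6552, 1.2456, 2.8448, 1.376 → Σ = 6.1216
T = 6.1216 / 1.7292 = 3.540134… → 3.54

3.54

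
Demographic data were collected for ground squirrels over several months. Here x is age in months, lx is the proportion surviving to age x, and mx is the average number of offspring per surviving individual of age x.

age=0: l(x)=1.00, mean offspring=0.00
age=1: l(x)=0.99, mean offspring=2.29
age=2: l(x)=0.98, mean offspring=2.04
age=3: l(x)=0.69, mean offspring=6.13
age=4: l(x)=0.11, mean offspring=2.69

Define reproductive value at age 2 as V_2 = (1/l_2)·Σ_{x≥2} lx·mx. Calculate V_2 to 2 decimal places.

lx·mx for x ≥ 2: 1.9992, 4.2297, 0.2959 → sum = 6.5248
V_2 = 6.5248 / l_2 = 6.5248 / 0.98 = 6.657959… → 6.66

6.66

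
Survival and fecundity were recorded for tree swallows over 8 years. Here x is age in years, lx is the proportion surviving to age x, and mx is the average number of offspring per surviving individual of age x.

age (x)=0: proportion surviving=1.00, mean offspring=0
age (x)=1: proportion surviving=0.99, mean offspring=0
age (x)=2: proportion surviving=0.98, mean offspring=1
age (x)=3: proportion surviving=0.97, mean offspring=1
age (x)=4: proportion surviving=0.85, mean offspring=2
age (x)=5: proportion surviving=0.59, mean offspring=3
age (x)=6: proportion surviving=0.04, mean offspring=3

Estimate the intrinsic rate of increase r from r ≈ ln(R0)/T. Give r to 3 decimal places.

0.447

R0 = Σ lx·mx = 0 + 0 + 0.98 + 0.97 + 1.7 + 1.77 + 0.12 = 5.54
Σ x·lx·mx = 21.24; T = 21.24/5.54 = 3.83394…
r ≈ ln(R0)/T = ln(5.54)/3.83394… = 0.44654… → 0.447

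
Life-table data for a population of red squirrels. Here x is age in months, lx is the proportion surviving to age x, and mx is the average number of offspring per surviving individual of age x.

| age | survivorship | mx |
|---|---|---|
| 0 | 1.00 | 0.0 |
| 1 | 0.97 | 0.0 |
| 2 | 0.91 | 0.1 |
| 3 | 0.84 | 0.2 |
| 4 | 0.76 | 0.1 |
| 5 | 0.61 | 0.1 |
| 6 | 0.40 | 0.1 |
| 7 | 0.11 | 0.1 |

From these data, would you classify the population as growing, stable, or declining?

declining

R0 = Σ lx·mx = 0 + 0 + 0.091 + 0.168 + 0.076 + 0.061 + 0.04 + 0.011 = 0.447
R0 < 1, so the population is declining.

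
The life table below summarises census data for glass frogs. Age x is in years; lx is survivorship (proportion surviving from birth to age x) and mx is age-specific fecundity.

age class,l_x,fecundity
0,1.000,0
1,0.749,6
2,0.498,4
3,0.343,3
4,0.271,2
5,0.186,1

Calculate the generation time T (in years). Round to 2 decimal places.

1.78

lx·mx: 0, 4.494, 1.992, 1.029, 0.542, 0.186 → R0 = 8.243
x·lx·mx: 0, 4.494, 3.984, 3.087, 2.168, 0.93 → Σ = 14.663
T = 14.663 / 8.243 = 1.778843… → 1.78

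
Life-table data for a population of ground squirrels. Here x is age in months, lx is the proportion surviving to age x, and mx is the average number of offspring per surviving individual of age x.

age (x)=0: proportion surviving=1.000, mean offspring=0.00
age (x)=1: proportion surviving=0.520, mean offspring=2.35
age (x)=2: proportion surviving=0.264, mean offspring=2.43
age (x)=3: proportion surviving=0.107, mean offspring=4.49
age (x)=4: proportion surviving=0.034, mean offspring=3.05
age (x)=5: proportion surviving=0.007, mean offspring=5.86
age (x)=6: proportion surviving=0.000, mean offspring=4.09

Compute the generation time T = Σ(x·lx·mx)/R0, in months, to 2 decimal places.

lx·mx: 0, 1.222, 0.64152, 0.48043, 0.1037, 0.04102, 0 → R0 = 2.48867
x·lx·mx: 0, 1.222, 1.28304, 1.44129, 0.4148, 0.2051, 0 → Σ = 4.56623
T = 4.56623 / 2.48867 = 1.834807… → 1.83

1.83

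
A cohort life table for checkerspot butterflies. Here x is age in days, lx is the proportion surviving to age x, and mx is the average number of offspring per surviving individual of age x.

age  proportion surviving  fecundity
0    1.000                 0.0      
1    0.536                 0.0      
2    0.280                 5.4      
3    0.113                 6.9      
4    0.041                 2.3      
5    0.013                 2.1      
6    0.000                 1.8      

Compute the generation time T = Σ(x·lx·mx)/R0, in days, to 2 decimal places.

2.44

lx·mx: 0, 0, 1.512, 0.7797, 0.0943, 0.0273, 0 → R0 = 2.4133
x·lx·mx: 0, 0, 3.024, 2.3391, 0.3772, 0.1365, 0 → Σ = 5.8768
T = 5.8768 / 2.4133 = 2.435172… → 2.44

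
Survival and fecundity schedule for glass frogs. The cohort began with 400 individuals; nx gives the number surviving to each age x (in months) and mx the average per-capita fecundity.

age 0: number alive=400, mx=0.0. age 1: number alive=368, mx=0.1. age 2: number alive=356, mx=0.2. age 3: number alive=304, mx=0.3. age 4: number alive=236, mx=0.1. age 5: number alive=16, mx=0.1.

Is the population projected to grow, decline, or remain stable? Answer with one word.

lx = nx/n0 = nx/400: 1, 0.92, 0.89, 0.76, 0.59, 0.04
R0 = Σ lx·mx = 0 + 0.092 + 0.178 + 0.228 + 0.059 + 0.004 = 0.561
R0 < 1, so the population is declining.

declining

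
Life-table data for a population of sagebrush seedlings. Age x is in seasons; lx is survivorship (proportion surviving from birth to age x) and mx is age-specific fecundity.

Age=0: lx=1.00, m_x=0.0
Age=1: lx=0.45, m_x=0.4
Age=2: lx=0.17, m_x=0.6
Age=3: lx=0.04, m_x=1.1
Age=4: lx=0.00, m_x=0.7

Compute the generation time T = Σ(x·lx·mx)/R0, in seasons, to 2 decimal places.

1.58

lx·mx: 0, 0.18, 0.102, 0.044, 0 → R0 = 0.326
x·lx·mx: 0, 0.18, 0.204, 0.132, 0 → Σ = 0.516
T = 0.516 / 0.326 = 1.582822… → 1.58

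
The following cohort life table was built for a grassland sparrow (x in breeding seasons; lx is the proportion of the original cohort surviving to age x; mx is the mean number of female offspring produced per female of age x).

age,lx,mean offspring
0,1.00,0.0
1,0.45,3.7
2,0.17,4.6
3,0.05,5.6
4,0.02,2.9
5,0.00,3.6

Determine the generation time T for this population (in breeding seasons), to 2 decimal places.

1.54

lx·mx: 0, 1.665, 0.782, 0.28, 0.058, 0 → R0 = 2.785
x·lx·mx: 0, 1.665, 1.564, 0.84, 0.232, 0 → Σ = 4.301
T = 4.301 / 2.785 = 1.544345… → 1.54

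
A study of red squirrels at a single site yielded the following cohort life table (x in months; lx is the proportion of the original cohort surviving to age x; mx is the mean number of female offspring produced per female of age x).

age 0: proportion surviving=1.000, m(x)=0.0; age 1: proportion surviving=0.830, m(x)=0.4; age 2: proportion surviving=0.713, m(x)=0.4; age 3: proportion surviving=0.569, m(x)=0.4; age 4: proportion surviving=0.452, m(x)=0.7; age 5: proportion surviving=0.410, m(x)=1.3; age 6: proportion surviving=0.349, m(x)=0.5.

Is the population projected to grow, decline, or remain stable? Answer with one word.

R0 = Σ lx·mx = 0 + 0.332 + 0.2852 + 0.2276 + 0.3164 + 0.533 + 0.1745 = 1.8687
R0 > 1, so the population is growing.

growing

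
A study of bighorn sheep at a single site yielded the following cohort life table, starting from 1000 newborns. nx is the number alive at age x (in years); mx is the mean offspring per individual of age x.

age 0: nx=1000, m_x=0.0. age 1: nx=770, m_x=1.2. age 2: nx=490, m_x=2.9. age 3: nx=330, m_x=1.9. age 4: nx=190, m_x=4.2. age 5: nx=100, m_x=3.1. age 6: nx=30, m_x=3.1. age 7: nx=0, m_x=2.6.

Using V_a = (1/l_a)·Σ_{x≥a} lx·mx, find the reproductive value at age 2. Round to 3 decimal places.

6.631

lx = nx/n0 = nx/1000: 1, 0.77, 0.49, 0.33, 0.19, 0.1, 0.03, 0
lx·mx for x ≥ 2: 1.421, 0.627, 0.798, 0.31, 0.093, 0 → sum = 3.249
V_2 = 3.249 / l_2 = 3.249 / 0.49 = 6.630612… → 6.631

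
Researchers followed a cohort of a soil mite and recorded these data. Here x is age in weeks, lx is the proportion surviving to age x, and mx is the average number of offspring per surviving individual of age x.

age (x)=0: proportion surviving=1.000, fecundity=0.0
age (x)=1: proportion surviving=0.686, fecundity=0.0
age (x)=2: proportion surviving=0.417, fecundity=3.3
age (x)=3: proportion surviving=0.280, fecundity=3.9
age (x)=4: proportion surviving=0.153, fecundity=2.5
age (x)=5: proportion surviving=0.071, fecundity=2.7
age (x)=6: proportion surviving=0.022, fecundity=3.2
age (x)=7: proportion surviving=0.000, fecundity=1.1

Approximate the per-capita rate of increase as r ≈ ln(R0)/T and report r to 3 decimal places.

R0 = Σ lx·mx = 0 + 0 + 1.3761 + 1.092 + 0.3825 + 0.1917 + 0.0704 + 0 = 3.1127
Σ x·lx·mx = 8.9391; T = 8.9391/3.1127 = 2.87182…
r ≈ ln(R0)/T = ln(3.1127)/2.87182… = 0.39539… → 0.395

0.395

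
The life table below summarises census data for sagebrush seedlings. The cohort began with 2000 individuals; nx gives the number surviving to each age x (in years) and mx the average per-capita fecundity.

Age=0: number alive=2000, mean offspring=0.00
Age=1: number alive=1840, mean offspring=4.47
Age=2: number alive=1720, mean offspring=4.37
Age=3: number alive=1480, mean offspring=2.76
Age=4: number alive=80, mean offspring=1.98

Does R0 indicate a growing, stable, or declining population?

growing

lx = nx/n0 = nx/2000: 1, 0.92, 0.86, 0.74, 0.04
R0 = Σ lx·mx = 0 + 4.1124 + 3.7582 + 2.0424 + 0.0792 = 9.9922
R0 > 1, so the population is growing.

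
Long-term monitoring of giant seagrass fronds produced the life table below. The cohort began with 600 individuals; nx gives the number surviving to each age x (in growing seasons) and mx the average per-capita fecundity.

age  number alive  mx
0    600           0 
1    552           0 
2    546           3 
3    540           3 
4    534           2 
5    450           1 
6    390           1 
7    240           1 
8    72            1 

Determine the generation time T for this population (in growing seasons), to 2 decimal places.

3.51

lx = nx/n0 = nx/600: 1, 0.92, 0.91, 0.9, 0.89, 0.75, 0.65, 0.4, 0.12
lx·mx: 0, 0, 2.73, 2.7, 1.78, 0.75, 0.65, 0.4, 0.12 → R0 = 9.13
x·lx·mx: 0, 0, 5.46, 8.1, 7.12, 3.75, 3.9, 2.8, 0.96 → Σ = 32.09
T = 32.09 / 9.13 = 3.514786… → 3.51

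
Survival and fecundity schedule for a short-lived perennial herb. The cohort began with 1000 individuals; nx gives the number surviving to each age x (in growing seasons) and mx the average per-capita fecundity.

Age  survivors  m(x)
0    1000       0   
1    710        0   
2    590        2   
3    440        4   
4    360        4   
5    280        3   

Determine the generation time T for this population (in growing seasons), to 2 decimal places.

lx = nx/n0 = nx/1000: 1, 0.71, 0.59, 0.44, 0.36, 0.28
lx·mx: 0, 0, 1.18, 1.76, 1.44, 0.84 → R0 = 5.22
x·lx·mx: 0, 0, 2.36, 5.28, 5.76, 4.2 → Σ = 17.6
T = 17.6 / 5.22 = 3.371648… → 3.37

3.37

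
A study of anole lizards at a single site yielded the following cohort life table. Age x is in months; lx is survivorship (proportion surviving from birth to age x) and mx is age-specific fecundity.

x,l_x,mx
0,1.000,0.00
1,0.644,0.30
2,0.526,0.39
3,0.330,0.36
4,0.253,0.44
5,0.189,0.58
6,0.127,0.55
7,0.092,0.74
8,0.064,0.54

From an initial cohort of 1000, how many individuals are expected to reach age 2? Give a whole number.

526

Expected survivors = N0 · l_2 = 1000 × 0.526 = 526 → 526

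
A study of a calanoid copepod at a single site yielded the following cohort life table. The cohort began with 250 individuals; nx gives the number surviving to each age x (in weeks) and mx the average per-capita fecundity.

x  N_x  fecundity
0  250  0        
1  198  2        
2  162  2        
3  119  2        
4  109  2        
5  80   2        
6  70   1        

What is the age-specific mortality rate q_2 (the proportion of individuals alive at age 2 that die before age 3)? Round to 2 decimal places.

lx = nx/n0 = nx/250: 1, 0.792, 0.648, 0.476, 0.436, 0.32, 0.28
q_2 = (l_2 − l_3) / l_2 = (0.648 − 0.476) / 0.648
     = 0.172 / 0.648 = 0.265432… → 0.27

0.27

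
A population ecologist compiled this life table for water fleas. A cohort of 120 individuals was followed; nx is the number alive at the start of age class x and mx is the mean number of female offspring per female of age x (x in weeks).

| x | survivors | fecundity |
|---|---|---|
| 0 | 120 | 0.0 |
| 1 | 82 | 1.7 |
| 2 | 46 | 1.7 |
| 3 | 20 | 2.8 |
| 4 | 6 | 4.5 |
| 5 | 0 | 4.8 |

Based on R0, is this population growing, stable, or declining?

lx = nx/n0 = nx/120: 1, 0.68333…, 0.38333…, 0.16667…, 0.05, 0
R0 = Σ lx·mx = 0 + 1.161667… + 0.651667… + 0.466667… + 0.225 + 0 = 2.505…
R0 > 1, so the population is growing.

growing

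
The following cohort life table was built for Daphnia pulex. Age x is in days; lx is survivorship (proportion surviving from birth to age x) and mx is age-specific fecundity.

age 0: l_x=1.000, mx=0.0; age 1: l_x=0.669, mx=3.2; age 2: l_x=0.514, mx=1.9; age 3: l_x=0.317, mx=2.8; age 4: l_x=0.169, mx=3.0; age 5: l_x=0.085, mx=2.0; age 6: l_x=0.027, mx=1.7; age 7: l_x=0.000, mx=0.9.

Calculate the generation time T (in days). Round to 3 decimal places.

2.096

lx·mx: 0, 2.1408, 0.9766, 0.8876, 0.507, 0.17, 0.0459, 0 → R0 = 4.7279
x·lx·mx: 0, 2.1408, 1.9532, 2.6628, 2.028, 0.85, 0.2754, 0 → Σ = 9.9102
T = 9.9102 / 4.7279 = 2.09611… → 2.096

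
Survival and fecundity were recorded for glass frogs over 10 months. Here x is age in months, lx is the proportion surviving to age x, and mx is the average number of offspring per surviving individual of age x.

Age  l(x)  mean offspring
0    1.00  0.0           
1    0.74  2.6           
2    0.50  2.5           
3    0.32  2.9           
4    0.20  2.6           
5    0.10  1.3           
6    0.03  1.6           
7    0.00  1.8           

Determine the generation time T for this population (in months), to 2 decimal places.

2.13

lx·mx: 0, 1.924, 1.25, 0.928, 0.52, 0.13, 0.048, 0 → R0 = 4.8
x·lx·mx: 0, 1.924, 2.5, 2.784, 2.08, 0.65, 0.288, 0 → Σ = 10.226
T = 10.226 / 4.8 = 2.130417… → 2.13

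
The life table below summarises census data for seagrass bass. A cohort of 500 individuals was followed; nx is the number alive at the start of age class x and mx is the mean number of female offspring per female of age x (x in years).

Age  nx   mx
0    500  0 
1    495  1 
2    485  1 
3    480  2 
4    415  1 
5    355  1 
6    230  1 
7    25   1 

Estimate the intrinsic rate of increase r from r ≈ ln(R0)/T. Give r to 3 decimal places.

lx = nx/n0 = nx/500: 1, 0.99, 0.97, 0.96, 0.83, 0.71, 0.46, 0.05
R0 = Σ lx·mx = 0 + 0.99 + 0.97 + 1.92 + 0.83 + 0.71 + 0.46 + 0.05 = 5.93
Σ x·lx·mx = 18.67; T = 18.67/5.93 = 3.1484…
r ≈ ln(R0)/T = ln(5.93)/3.1484… = 0.56537… → 0.565

0.565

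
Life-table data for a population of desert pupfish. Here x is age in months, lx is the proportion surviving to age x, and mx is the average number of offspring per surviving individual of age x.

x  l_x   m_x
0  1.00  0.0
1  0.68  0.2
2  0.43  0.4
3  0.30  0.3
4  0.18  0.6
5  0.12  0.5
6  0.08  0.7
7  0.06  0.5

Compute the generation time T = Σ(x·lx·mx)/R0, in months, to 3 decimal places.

lx·mx: 0, 0.136, 0.172, 0.09, 0.108, 0.06, 0.056, 0.03 → R0 = 0.652
x·lx·mx: 0, 0.136, 0.344, 0.27, 0.432, 0.3, 0.336, 0.21 → Σ = 2.028
T = 2.028 / 0.652 = 3.110429… → 3.110

3.110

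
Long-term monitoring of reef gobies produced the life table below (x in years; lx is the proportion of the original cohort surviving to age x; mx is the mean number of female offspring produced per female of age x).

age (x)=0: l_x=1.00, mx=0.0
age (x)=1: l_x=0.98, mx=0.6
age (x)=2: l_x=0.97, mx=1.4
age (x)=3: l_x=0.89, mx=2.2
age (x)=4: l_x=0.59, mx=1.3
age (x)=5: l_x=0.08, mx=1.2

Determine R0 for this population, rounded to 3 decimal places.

lx·mx by age: 0, 0.588, 1.358, 1.958, 0.767, 0.096
R0 = Σ lx·mx = 4.767 → 4.767

4.767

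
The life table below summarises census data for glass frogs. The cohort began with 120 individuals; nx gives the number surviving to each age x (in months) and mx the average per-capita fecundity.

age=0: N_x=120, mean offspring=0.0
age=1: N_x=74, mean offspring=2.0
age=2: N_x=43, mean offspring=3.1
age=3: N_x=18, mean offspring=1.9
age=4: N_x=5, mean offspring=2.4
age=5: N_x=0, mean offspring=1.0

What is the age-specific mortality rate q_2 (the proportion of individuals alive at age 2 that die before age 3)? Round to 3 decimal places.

0.581

lx = nx/n0 = nx/120: 1, 0.61667…, 0.35833…, 0.15, 0.04167…, 0
q_2 = (l_2 − l_3) / l_2 = (0.358333… − 0.15) / 0.358333…
     = 0.208333… / 0.358333… = 0.581395… → 0.581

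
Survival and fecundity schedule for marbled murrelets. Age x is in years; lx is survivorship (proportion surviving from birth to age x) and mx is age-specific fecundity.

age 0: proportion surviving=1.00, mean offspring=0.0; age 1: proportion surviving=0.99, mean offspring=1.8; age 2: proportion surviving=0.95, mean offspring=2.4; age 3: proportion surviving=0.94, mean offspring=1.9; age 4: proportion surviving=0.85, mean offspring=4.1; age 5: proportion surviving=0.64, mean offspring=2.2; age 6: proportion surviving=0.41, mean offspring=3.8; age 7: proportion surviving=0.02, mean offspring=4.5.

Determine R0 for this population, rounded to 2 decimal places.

lx·mx by age: 0, 1.782, 2.28, 1.786, 3.485, 1.408, 1.558, 0.09
R0 = Σ lx·mx = 12.389 → 12.39

12.39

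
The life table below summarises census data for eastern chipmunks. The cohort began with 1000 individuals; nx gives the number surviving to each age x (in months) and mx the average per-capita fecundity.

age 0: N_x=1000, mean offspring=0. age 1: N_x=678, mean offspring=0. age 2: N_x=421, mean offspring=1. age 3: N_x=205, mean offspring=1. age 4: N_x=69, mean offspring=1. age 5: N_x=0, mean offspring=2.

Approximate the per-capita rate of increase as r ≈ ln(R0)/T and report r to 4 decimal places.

lx = nx/n0 = nx/1000: 1, 0.678, 0.421, 0.205, 0.069, 0
R0 = Σ lx·mx = 0 + 0 + 0.421 + 0.205 + 0.069 + 0 = 0.695
Σ x·lx·mx = 1.733; T = 1.733/0.695 = 2.49353…
r ≈ ln(R0)/T = ln(0.695)/2.49353… = -0.145915… → -0.1459

-0.1459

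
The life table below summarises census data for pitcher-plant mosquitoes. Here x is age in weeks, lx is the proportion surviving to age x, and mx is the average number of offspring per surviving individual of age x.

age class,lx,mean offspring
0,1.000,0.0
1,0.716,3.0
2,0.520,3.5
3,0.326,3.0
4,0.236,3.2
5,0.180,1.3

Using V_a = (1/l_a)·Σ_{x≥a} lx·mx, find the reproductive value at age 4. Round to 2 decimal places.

4.19

lx·mx for x ≥ 4: 0.7552, 0.234 → sum = 0.9892
V_4 = 0.9892 / l_4 = 0.9892 / 0.236 = 4.191525… → 4.19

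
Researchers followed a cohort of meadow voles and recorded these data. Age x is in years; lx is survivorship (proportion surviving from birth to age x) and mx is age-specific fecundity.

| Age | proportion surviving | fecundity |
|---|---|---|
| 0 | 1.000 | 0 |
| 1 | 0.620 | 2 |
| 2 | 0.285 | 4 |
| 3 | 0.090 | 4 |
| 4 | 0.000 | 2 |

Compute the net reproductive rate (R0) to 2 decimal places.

2.74

lx·mx by age: 0, 1.24, 1.14, 0.36, 0
R0 = Σ lx·mx = 2.74 → 2.74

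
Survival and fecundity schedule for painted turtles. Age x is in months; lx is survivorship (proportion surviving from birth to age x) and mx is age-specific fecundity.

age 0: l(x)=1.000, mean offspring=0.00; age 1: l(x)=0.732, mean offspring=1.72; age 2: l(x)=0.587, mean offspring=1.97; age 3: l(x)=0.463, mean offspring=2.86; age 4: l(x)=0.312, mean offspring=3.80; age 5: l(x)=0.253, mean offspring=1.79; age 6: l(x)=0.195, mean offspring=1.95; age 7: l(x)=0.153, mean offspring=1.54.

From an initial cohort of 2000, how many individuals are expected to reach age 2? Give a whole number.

Expected survivors = N0 · l_2 = 2000 × 0.587 = 1174 → 1174

1174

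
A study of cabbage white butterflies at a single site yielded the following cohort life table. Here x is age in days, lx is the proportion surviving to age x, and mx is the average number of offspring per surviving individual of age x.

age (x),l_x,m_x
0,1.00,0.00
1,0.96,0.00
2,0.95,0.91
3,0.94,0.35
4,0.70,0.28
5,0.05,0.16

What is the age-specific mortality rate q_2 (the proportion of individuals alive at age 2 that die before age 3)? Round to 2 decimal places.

0.01

q_2 = (l_2 − l_3) / l_2 = (0.95 − 0.94) / 0.95
     = 0.01 / 0.95 = 0.010526… → 0.01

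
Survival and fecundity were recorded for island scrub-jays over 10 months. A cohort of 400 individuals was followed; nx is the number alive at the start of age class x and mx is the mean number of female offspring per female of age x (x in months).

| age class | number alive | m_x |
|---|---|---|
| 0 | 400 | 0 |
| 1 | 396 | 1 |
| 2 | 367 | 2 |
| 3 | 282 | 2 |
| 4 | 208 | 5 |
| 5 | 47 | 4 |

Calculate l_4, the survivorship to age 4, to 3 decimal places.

0.520

l_4 = n_4/n_0 = 208/400 = 0.52 → 0.520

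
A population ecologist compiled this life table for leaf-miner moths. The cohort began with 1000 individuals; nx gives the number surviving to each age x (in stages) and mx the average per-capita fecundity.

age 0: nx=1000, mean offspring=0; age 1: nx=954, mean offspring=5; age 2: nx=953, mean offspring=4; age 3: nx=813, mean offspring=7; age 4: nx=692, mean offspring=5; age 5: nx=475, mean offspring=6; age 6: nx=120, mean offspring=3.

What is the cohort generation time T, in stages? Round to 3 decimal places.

2.851

lx = nx/n0 = nx/1000: 1, 0.954, 0.953, 0.813, 0.692, 0.475, 0.12
lx·mx: 0, 4.77, 3.812, 5.691, 3.46, 2.85, 0.36 → R0 = 20.943
x·lx·mx: 0, 4.77, 7.624, 17.073, 13.84, 14.25, 2.16 → Σ = 59.717
T = 59.717 / 20.943 = 2.851406… → 2.851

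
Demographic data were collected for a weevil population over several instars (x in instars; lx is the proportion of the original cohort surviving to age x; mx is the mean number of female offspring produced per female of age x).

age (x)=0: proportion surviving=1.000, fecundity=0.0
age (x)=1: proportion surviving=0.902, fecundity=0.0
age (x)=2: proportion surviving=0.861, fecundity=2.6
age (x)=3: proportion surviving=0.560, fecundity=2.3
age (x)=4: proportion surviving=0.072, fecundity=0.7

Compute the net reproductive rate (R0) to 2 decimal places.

3.58

lx·mx by age: 0, 0, 2.2386, 1.288, 0.0504
R0 = Σ lx·mx = 3.577 → 3.58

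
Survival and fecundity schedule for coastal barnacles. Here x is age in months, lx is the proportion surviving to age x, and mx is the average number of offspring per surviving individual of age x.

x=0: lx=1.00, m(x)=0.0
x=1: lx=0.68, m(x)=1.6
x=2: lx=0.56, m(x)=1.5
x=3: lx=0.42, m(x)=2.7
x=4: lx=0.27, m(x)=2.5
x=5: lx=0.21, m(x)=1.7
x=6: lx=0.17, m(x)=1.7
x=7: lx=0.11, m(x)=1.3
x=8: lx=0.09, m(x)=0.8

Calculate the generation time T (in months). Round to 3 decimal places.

3.037

lx·mx: 0, 1.088, 0.84, 1.134, 0.675, 0.357, 0.289, 0.143, 0.072 → R0 = 4.598
x·lx·mx: 0, 1.088, 1.68, 3.402, 2.7, 1.785, 1.734, 1.001, 0.576 → Σ = 13.966
T = 13.966 / 4.598 = 3.037408… → 3.037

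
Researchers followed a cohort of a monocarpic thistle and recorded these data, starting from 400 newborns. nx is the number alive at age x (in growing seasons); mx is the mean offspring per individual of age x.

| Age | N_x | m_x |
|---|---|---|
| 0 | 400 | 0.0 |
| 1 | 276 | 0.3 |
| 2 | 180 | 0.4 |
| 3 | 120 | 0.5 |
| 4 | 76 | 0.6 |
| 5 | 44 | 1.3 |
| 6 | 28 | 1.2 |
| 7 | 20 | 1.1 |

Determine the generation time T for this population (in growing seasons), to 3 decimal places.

lx = nx/n0 = nx/400: 1, 0.69, 0.45, 0.3, 0.19, 0.11, 0.07, 0.05
lx·mx: 0, 0.207, 0.18, 0.15, 0.114, 0.143, 0.084, 0.055 → R0 = 0.933
x·lx·mx: 0, 0.207, 0.36, 0.45, 0.456, 0.715, 0.504, 0.385 → Σ = 3.077
T = 3.077 / 0.933 = 3.297964… → 3.298

3.298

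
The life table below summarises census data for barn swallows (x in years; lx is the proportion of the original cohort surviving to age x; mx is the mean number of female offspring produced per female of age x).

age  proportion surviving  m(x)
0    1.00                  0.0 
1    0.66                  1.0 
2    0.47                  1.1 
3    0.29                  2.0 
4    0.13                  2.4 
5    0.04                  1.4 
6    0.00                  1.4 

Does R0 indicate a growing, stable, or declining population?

R0 = Σ lx·mx = 0 + 0.66 + 0.517 + 0.58 + 0.312 + 0.056 + 0 = 2.125
R0 > 1, so the population is growing.

growing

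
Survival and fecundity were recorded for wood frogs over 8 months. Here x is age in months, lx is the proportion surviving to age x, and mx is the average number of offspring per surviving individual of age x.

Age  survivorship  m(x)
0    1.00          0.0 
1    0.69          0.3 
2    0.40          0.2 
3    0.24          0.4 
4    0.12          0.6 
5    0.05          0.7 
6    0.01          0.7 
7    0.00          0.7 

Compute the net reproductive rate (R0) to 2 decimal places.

0.50

lx·mx by age: 0, 0.207, 0.08, 0.096, 0.072, 0.035, 0.007, 0
R0 = Σ lx·mx = 0.497 → 0.50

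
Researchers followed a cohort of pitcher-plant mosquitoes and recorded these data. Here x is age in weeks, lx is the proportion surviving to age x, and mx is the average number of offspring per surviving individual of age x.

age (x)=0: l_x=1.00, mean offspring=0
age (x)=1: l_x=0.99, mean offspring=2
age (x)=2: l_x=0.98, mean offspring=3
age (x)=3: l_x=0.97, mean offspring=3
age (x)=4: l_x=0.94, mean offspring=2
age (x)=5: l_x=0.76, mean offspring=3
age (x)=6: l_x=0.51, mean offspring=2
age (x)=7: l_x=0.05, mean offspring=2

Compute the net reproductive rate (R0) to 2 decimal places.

lx·mx by age: 0, 1.98, 2.94, 2.91, 1.88, 2.28, 1.02, 0.1
R0 = Σ lx·mx = 13.11 → 13.11

13.11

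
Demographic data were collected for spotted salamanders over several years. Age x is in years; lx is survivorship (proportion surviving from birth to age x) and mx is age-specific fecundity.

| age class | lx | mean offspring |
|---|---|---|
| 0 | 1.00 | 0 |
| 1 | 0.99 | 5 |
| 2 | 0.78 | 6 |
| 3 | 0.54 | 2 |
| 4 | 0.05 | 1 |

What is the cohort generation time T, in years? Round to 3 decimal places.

1.650

lx·mx: 0, 4.95, 4.68, 1.08, 0.05 → R0 = 10.76
x·lx·mx: 0, 4.95, 9.36, 3.24, 0.2 → Σ = 17.75
T = 17.75 / 10.76 = 1.649628… → 1.650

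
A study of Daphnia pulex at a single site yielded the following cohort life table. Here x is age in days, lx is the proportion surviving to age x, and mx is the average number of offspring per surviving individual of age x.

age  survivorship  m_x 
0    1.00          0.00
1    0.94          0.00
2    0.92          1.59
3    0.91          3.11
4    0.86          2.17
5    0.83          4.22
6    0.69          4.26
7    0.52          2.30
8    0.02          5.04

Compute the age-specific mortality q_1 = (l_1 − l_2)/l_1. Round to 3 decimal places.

q_1 = (l_1 − l_2) / l_1 = (0.94 − 0.92) / 0.94
     = 0.02 / 0.94 = 0.021277… → 0.021

0.021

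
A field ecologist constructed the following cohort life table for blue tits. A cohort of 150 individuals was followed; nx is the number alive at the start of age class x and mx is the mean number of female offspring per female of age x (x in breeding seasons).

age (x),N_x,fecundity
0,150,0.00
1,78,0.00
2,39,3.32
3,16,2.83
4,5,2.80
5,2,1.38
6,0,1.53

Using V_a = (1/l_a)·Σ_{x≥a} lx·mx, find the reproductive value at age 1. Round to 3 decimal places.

2.455

lx = nx/n0 = nx/150: 1, 0.52, 0.26, 0.10667…, 0.03333…, 0.01333…, 0
lx·mx for x ≥ 1: 0, 0.8632, 0.301867…, 0.093333…, 0.0184…, 0 → sum = 1.2768…
V_1 = 1.2768… / l_1 = 1.2768… / 0.52 = 2.455385… → 2.455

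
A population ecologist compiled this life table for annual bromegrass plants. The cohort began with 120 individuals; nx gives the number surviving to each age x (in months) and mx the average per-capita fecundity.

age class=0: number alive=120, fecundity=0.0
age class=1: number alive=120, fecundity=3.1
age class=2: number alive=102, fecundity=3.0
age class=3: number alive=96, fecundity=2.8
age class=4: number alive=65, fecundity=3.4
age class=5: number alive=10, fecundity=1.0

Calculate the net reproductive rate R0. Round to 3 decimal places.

lx = nx/n0 = nx/120: 1, 1, 0.85, 0.8, 0.54167…, 0.08333…
lx·mx by age: 0, 3.1, 2.55, 2.24, 1.841667…, 0.083333…
R0 = Σ lx·mx = 9.815… → 9.815

9.815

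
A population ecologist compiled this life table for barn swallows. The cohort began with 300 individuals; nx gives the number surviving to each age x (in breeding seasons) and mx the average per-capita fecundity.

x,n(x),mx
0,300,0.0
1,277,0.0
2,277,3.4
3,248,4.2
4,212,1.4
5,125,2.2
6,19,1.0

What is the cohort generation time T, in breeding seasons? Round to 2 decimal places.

lx = nx/n0 = nx/300: 1, 0.92333…, 0.92333…, 0.82667…, 0.70667…, 0.41667…, 0.06333…
lx·mx: 0, 0, 3.139333…, 3.472…, 0.989333…, 0.916667…, 0.063333… → R0 = 8.580667…
x·lx·mx: 0, 0, 6.278667…, 10.416…, 3.957333…, 4.583333…, 0.38… → Σ = 25.615333…
T = 25.615333… / 8.580667… = 2.985238… → 2.99

2.99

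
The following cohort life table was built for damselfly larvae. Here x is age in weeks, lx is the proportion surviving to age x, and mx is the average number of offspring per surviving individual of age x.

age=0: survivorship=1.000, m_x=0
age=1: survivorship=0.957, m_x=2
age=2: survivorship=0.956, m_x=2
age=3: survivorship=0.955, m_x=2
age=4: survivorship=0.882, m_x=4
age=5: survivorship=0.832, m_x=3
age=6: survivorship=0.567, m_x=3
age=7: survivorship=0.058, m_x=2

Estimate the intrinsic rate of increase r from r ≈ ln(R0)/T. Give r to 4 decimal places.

R0 = Σ lx·mx = 0 + 1.914 + 1.912 + 1.91 + 3.528 + 2.496 + 1.701 + 0.116 = 13.577
Σ x·lx·mx = 49.078; T = 49.078/13.577 = 3.61479…
r ≈ ln(R0)/T = ln(13.577)/3.61479… = 0.721585… → 0.7216

0.7216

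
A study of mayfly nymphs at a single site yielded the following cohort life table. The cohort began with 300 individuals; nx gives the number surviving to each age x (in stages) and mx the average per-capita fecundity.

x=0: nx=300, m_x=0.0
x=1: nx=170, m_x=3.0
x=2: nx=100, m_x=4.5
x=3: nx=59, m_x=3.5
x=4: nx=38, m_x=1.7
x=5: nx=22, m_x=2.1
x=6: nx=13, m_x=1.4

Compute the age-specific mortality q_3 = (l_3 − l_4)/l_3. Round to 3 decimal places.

0.356

lx = nx/n0 = nx/300: 1, 0.56667…, 0.33333…, 0.19667…, 0.12667…, 0.07333…, 0.04333…
q_3 = (l_3 − l_4) / l_3 = (0.196667… − 0.126667…) / 0.196667…
     = 0.07… / 0.196667… = 0.355932… → 0.356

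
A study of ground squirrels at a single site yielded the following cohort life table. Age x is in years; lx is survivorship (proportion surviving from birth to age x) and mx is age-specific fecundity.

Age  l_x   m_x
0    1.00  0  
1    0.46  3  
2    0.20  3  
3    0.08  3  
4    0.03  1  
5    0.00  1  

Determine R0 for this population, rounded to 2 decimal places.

lx·mx by age: 0, 1.38, 0.6, 0.24, 0.03, 0
R0 = Σ lx·mx = 2.25 → 2.25

2.25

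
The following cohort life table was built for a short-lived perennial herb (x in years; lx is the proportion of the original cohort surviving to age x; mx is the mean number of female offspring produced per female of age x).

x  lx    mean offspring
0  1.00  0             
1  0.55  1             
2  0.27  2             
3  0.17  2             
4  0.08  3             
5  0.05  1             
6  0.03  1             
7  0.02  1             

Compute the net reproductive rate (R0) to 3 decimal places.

1.770

lx·mx by age: 0, 0.55, 0.54, 0.34, 0.24, 0.05, 0.03, 0.02
R0 = Σ lx·mx = 1.77 → 1.770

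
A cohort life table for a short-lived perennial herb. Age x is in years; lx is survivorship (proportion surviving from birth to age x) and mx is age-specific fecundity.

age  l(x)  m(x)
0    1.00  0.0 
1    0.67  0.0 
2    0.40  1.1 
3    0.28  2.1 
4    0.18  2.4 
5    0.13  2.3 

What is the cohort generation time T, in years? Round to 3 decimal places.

lx·mx: 0, 0, 0.44, 0.588, 0.432, 0.299 → R0 = 1.759
x·lx·mx: 0, 0, 0.88, 1.764, 1.728, 1.495 → Σ = 5.867
T = 5.867 / 1.759 = 3.335418… → 3.335

3.335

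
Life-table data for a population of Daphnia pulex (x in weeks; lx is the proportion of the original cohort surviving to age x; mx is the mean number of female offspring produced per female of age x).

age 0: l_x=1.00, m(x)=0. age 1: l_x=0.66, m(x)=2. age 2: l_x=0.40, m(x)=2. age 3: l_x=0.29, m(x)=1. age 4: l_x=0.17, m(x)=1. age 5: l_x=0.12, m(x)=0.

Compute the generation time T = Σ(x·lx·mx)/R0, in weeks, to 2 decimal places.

lx·mx: 0, 1.32, 0.8, 0.29, 0.17, 0 → R0 = 2.58
x·lx·mx: 0, 1.32, 1.6, 0.87, 0.68, 0 → Σ = 4.47
T = 4.47 / 2.58 = 1.732558… → 1.73

1.73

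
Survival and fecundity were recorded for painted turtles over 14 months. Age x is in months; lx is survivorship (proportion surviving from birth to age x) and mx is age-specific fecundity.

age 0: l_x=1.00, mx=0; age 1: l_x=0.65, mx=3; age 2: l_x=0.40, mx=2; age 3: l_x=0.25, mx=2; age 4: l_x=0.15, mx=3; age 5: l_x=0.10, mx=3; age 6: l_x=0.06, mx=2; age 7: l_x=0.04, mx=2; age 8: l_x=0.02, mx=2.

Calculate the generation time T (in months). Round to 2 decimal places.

lx·mx: 0, 1.95, 0.8, 0.5, 0.45, 0.3, 0.12, 0.08, 0.04 → R0 = 4.24
x·lx·mx: 0, 1.95, 1.6, 1.5, 1.8, 1.5, 0.72, 0.56, 0.32 → Σ = 9.95
T = 9.95 / 4.24 = 2.346698… → 2.35

2.35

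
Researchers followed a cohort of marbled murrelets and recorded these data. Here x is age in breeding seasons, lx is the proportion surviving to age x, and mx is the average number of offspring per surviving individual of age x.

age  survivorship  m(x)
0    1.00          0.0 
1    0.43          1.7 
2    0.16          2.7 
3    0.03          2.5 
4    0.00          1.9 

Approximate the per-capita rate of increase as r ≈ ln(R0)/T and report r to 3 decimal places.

R0 = Σ lx·mx = 0 + 0.731 + 0.432 + 0.075 + 0 = 1.238
Σ x·lx·mx = 1.82; T = 1.82/1.238 = 1.47011…
r ≈ ln(R0)/T = ln(1.238)/1.47011… = 0.14523… → 0.145

0.145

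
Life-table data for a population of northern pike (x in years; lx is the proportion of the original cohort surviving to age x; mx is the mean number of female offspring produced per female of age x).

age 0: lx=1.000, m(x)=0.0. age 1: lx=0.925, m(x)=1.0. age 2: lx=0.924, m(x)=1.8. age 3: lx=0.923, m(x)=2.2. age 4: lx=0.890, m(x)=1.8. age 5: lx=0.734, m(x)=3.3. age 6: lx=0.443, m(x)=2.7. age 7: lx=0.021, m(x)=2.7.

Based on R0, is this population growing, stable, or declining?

R0 = Σ lx·mx = 0 + 0.925 + 1.6632 + 2.0306 + 1.602 + 2.4222 + 1.1961 + 0.0567 = 9.8958
R0 > 1, so the population is growing.

growing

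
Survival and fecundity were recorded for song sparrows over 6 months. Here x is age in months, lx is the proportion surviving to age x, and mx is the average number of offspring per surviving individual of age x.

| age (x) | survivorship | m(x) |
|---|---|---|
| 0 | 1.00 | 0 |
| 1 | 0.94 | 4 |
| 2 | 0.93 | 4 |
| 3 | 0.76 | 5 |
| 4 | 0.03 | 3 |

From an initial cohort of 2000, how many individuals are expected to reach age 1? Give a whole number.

Expected survivors = N0 · l_1 = 2000 × 0.94 = 1880 → 1880

1880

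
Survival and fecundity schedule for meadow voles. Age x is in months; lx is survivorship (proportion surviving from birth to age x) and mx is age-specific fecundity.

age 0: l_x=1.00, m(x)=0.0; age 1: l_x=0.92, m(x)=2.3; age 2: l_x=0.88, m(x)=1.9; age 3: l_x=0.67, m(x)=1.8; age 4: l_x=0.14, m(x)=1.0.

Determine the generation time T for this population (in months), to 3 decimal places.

1.877

lx·mx: 0, 2.116, 1.672, 1.206, 0.14 → R0 = 5.134
x·lx·mx: 0, 2.116, 3.344, 3.618, 0.56 → Σ = 9.638
T = 9.638 / 5.134 = 1.877289… → 1.877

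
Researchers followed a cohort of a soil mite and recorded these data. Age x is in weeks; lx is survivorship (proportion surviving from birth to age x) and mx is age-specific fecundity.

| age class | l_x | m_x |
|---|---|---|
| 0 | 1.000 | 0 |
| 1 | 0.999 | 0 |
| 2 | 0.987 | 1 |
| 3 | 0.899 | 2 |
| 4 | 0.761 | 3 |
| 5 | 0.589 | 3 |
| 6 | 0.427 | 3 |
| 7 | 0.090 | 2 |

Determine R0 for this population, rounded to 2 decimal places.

8.30

lx·mx by age: 0, 0, 0.987, 1.798, 2.283, 1.767, 1.281, 0.18
R0 = Σ lx·mx = 8.296 → 8.30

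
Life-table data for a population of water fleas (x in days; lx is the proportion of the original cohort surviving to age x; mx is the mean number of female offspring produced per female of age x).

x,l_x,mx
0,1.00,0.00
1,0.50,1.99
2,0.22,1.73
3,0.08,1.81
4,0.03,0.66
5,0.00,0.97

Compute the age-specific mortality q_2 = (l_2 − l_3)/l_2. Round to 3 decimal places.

q_2 = (l_2 − l_3) / l_2 = (0.22 − 0.08) / 0.22
     = 0.14 / 0.22 = 0.636364… → 0.636

0.636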